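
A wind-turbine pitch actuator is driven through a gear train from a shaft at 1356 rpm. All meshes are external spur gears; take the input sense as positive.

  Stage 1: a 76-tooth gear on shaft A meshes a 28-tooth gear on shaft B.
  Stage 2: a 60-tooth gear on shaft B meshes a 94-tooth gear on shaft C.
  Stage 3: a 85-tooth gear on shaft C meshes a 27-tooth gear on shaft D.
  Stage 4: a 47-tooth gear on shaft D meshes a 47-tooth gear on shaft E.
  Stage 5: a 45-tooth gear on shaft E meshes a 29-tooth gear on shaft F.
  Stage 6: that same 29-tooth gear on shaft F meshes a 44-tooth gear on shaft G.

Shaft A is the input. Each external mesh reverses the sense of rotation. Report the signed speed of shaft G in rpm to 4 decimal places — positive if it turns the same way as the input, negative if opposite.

Stage 1 [76T→28T]: ω = 1356.0000×76/28 = 3680.5714 rpm, dir flips to −; running = −3680.5714
Stage 2 [60T→94T]: ω = 3680.5714×60/94 = 2349.3009 rpm, dir flips to +; running = +2349.3009
Stage 3 [85T→27T]: ω = 2349.3009×85/27 = 7395.9473 rpm, dir flips to −; running = −7395.9473
Stage 4 [47T→47T]: ω = 7395.9473×47/47 = 7395.9473 rpm, dir flips to +; running = +7395.9473
Stage 5 [45T→29T]: ω = 7395.9473×45/29 = 11476.4700 rpm, dir flips to −; running = −11476.4700
Stage 6 [29T→44T]: ω = 11476.4700×29/44 = 7564.0370 rpm, dir flips to +; running = +7564.0370

+7564.0370 rpm (same as input, |ω| = 7564.0370 rpm)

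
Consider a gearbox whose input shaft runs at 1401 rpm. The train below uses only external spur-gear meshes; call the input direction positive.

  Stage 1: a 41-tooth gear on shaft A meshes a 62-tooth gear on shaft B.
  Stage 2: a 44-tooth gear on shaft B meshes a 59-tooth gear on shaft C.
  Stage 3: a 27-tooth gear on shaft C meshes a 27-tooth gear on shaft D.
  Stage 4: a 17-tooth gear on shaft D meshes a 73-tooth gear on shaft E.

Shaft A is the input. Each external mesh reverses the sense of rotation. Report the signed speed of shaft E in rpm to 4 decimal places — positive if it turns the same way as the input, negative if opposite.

Stage 1 [41T→62T]: ω = 1401.0000×41/62 = 926.4677 rpm, dir flips to −; running = −926.4677
Stage 2 [44T→59T]: ω = 926.4677×44/59 = 690.9251 rpm, dir flips to +; running = +690.9251
Stage 3 [27T→27T]: ω = 690.9251×27/27 = 690.9251 rpm, dir flips to −; running = −690.9251
Stage 4 [17T→73T]: ω = 690.9251×17/73 = 160.9004 rpm, dir flips to +; running = +160.9004

+160.9004 rpm (same as input, |ω| = 160.9004 rpm)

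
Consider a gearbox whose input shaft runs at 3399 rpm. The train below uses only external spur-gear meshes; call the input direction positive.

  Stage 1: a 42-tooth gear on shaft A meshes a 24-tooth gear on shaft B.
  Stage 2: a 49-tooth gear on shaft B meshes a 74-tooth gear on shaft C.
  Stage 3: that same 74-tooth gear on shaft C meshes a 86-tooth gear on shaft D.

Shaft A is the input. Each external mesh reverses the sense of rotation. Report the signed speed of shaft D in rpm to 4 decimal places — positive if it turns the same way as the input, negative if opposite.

Stage 1 [42T→24T]: ω = 3399.0000×42/24 = 5948.2500 rpm, dir flips to −; running = −5948.2500
Stage 2 [49T→74T]: ω = 5948.2500×49/74 = 3938.7061 rpm, dir flips to +; running = +3938.7061
Stage 3 [74T→86T]: ω = 3938.7061×74/86 = 3389.1192 rpm, dir flips to −; running = −3389.1192

-3389.1192 rpm (opposite to input, |ω| = 3389.1192 rpm)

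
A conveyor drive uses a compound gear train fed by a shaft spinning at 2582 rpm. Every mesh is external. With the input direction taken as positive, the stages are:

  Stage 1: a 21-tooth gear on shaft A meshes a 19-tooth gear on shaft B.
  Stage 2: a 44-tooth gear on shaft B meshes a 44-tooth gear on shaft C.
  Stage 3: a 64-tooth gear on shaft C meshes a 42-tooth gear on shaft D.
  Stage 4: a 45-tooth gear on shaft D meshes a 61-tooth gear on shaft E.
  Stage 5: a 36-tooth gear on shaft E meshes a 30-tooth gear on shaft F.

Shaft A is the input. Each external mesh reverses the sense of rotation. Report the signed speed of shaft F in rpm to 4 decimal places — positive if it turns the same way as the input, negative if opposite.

Stage 1 [21T→19T]: ω = 2582.0000×21/19 = 2853.7895 rpm, dir flips to −; running = −2853.7895
Stage 2 [44T→44T]: ω = 2853.7895×44/44 = 2853.7895 rpm, dir flips to +; running = +2853.7895
Stage 3 [64T→42T]: ω = 2853.7895×64/42 = 4348.6316 rpm, dir flips to −; running = −4348.6316
Stage 4 [45T→61T]: ω = 4348.6316×45/61 = 3208.0069 rpm, dir flips to +; running = +3208.0069
Stage 5 [36T→30T]: ω = 3208.0069×36/30 = 3849.6083 rpm, dir flips to −; running = −3849.6083

-3849.6083 rpm (opposite to input, |ω| = 3849.6083 rpm)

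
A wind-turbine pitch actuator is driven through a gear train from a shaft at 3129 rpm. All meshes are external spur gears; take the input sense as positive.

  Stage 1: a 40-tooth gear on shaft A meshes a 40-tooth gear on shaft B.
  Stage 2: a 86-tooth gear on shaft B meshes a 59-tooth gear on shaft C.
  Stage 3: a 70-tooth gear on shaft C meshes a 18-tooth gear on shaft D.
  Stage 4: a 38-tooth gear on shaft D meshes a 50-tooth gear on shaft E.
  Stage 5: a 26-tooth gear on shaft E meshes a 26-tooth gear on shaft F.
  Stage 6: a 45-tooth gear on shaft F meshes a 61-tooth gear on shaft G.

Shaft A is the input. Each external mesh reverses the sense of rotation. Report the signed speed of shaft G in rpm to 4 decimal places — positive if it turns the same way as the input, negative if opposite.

Stage 1 [40T→40T]: ω = 3129.0000×40/40 = 3129.0000 rpm, dir flips to −; running = −3129.0000
Stage 2 [86T→59T]: ω = 3129.0000×86/59 = 4560.9153 rpm, dir flips to +; running = +4560.9153
Stage 3 [70T→18T]: ω = 4560.9153×70/18 = 17736.8927 rpm, dir flips to −; running = −17736.8927
Stage 4 [38T→50T]: ω = 17736.8927×38/50 = 13480.0384 rpm, dir flips to +; running = +13480.0384
Stage 5 [26T→26T]: ω = 13480.0384×26/26 = 13480.0384 rpm, dir flips to −; running = −13480.0384
Stage 6 [45T→61T]: ω = 13480.0384×45/61 = 9944.2906 rpm, dir flips to +; running = +9944.2906

+9944.2906 rpm (same as input, |ω| = 9944.2906 rpm)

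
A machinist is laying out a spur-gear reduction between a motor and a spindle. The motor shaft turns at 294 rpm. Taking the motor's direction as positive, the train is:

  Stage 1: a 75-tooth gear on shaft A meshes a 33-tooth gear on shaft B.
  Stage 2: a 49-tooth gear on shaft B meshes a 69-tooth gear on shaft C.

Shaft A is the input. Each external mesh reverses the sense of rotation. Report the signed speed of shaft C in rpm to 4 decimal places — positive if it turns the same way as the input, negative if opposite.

Stage 1 [75T→33T]: ω = 294.0000×75/33 = 668.1818 rpm, dir flips to −; running = −668.1818
Stage 2 [49T→69T]: ω = 668.1818×49/69 = 474.5059 rpm, dir flips to +; running = +474.5059

+474.5059 rpm (same as input, |ω| = 474.5059 rpm)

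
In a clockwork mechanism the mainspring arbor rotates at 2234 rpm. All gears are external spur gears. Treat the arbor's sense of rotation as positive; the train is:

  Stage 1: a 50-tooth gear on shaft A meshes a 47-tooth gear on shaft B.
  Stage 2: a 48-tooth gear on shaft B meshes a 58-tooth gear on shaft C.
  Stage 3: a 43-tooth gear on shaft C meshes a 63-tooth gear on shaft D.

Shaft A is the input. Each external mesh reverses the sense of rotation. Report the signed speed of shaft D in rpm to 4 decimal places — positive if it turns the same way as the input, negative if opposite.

-1342.4449 rpm (opposite to input, |ω| = 1342.4449 rpm)

Stage 1 [50T→47T]: ω = 2234.0000×50/47 = 2376.5957 rpm, dir flips to −; running = −2376.5957
Stage 2 [48T→58T]: ω = 2376.5957×48/58 = 1966.8379 rpm, dir flips to +; running = +1966.8379
Stage 3 [43T→63T]: ω = 1966.8379×43/63 = 1342.4449 rpm, dir flips to −; running = −1342.4449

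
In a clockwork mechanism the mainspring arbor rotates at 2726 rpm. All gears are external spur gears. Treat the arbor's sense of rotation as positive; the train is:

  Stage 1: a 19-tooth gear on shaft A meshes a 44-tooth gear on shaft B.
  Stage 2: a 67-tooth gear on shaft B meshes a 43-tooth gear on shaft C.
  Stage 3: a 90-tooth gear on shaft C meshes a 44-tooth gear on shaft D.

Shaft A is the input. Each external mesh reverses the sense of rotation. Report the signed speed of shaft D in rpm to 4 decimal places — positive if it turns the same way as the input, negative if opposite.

Stage 1 [19T→44T]: ω = 2726.0000×19/44 = 1177.1364 rpm, dir flips to −; running = −1177.1364
Stage 2 [67T→43T]: ω = 1177.1364×67/43 = 1834.1427 rpm, dir flips to +; running = +1834.1427
Stage 3 [90T→44T]: ω = 1834.1427×90/44 = 3751.6555 rpm, dir flips to −; running = −3751.6555

-3751.6555 rpm (opposite to input, |ω| = 3751.6555 rpm)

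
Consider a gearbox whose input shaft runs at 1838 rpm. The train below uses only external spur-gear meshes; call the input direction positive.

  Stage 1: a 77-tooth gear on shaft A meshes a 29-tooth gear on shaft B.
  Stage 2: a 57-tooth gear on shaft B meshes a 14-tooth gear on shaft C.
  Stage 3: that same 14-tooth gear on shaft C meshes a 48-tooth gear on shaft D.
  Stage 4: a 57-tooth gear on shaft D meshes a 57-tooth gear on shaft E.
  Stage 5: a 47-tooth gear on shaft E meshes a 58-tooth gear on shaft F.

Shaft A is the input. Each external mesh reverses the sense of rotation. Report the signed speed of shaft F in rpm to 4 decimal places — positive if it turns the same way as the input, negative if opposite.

Stage 1 [77T→29T]: ω = 1838.0000×77/29 = 4880.2069 rpm, dir flips to −; running = −4880.2069
Stage 2 [57T→14T]: ω = 4880.2069×57/14 = 19869.4138 rpm, dir flips to +; running = +19869.4138
Stage 3 [14T→48T]: ω = 19869.4138×14/48 = 5795.2457 rpm, dir flips to −; running = −5795.2457
Stage 4 [57T→57T]: ω = 5795.2457×57/57 = 5795.2457 rpm, dir flips to +; running = +5795.2457
Stage 5 [47T→58T]: ω = 5795.2457×47/58 = 4696.1474 rpm, dir flips to −; running = −4696.1474

-4696.1474 rpm (opposite to input, |ω| = 4696.1474 rpm)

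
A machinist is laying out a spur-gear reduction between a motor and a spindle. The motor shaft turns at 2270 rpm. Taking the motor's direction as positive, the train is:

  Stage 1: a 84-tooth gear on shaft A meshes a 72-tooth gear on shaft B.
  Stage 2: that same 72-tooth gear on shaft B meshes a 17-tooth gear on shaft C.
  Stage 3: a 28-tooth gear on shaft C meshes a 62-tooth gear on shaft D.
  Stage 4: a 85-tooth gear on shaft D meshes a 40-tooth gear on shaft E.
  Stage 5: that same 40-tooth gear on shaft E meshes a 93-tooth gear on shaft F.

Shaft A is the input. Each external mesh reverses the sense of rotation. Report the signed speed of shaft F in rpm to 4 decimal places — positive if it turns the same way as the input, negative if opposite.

Stage 1 [84T→72T]: ω = 2270.0000×84/72 = 2648.3333 rpm, dir flips to −; running = −2648.3333
Stage 2 [72T→17T]: ω = 2648.3333×72/17 = 11216.4706 rpm, dir flips to +; running = +11216.4706
Stage 3 [28T→62T]: ω = 11216.4706×28/62 = 5065.5028 rpm, dir flips to −; running = −5065.5028
Stage 4 [85T→40T]: ω = 5065.5028×85/40 = 10764.1935 rpm, dir flips to +; running = +10764.1935
Stage 5 [40T→93T]: ω = 10764.1935×40/93 = 4629.7607 rpm, dir flips to −; running = −4629.7607

-4629.7607 rpm (opposite to input, |ω| = 4629.7607 rpm)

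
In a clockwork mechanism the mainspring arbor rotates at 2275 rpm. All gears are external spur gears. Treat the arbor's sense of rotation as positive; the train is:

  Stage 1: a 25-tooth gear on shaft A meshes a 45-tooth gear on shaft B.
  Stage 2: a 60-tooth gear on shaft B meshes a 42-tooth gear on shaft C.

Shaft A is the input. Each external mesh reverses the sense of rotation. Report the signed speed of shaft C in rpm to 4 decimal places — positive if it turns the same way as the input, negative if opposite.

Stage 1 [25T→45T]: ω = 2275.0000×25/45 = 1263.8889 rpm, dir flips to −; running = −1263.8889
Stage 2 [60T→42T]: ω = 1263.8889×60/42 = 1805.5556 rpm, dir flips to +; running = +1805.5556

+1805.5556 rpm (same as input, |ω| = 1805.5556 rpm)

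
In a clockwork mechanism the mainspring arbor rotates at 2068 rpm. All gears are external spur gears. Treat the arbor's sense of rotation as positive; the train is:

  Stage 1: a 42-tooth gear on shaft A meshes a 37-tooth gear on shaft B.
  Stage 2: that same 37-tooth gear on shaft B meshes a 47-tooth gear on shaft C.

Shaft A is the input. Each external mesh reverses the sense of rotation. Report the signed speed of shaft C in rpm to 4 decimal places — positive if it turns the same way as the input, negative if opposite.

Stage 1 [42T→37T]: ω = 2068.0000×42/37 = 2347.4595 rpm, dir flips to −; running = −2347.4595
Stage 2 [37T→47T]: ω = 2347.4595×37/47 = 1848.0000 rpm, dir flips to +; running = +1848.0000

+1848.0000 rpm (same as input, |ω| = 1848.0000 rpm)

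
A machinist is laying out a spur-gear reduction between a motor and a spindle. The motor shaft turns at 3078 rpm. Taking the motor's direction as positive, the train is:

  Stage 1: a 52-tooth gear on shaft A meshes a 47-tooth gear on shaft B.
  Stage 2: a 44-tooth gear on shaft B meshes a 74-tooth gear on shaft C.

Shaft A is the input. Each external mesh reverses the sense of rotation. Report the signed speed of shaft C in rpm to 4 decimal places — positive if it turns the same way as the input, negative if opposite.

+2024.8603 rpm (same as input, |ω| = 2024.8603 rpm)

Stage 1 [52T→47T]: ω = 3078.0000×52/47 = 3405.4468 rpm, dir flips to −; running = −3405.4468
Stage 2 [44T→74T]: ω = 3405.4468×44/74 = 2024.8603 rpm, dir flips to +; running = +2024.8603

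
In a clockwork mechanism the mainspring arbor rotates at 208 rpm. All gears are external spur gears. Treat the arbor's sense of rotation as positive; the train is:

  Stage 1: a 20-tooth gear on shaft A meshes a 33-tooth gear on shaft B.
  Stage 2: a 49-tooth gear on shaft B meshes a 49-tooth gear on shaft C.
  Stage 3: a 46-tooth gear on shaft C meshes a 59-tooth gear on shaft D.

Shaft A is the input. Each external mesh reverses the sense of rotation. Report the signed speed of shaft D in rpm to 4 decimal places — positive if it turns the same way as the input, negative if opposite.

Stage 1 [20T→33T]: ω = 208.0000×20/33 = 126.0606 rpm, dir flips to −; running = −126.0606
Stage 2 [49T→49T]: ω = 126.0606×49/49 = 126.0606 rpm, dir flips to +; running = +126.0606
Stage 3 [46T→59T]: ω = 126.0606×46/59 = 98.2845 rpm, dir flips to −; running = −98.2845

-98.2845 rpm (opposite to input, |ω| = 98.2845 rpm)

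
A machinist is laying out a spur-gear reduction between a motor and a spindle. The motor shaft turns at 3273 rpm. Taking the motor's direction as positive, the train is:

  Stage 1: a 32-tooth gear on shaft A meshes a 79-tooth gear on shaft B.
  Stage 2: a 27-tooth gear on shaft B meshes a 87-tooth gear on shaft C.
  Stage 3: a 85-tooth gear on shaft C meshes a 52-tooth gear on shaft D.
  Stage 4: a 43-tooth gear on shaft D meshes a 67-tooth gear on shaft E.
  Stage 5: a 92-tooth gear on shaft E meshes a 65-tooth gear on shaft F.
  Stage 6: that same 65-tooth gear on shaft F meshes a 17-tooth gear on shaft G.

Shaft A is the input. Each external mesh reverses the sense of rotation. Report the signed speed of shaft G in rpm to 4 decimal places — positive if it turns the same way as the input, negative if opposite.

+2335.9393 rpm (same as input, |ω| = 2335.9393 rpm)

Stage 1 [32T→79T]: ω = 3273.0000×32/79 = 1325.7722 rpm, dir flips to −; running = −1325.7722
Stage 2 [27T→87T]: ω = 1325.7722×27/87 = 411.4465 rpm, dir flips to +; running = +411.4465
Stage 3 [85T→52T]: ω = 411.4465×85/52 = 672.5568 rpm, dir flips to −; running = −672.5568
Stage 4 [43T→67T]: ω = 672.5568×43/67 = 431.6409 rpm, dir flips to +; running = +431.6409
Stage 5 [92T→65T]: ω = 431.6409×92/65 = 610.9380 rpm, dir flips to −; running = −610.9380
Stage 6 [65T→17T]: ω = 610.9380×65/17 = 2335.9393 rpm, dir flips to +; running = +2335.9393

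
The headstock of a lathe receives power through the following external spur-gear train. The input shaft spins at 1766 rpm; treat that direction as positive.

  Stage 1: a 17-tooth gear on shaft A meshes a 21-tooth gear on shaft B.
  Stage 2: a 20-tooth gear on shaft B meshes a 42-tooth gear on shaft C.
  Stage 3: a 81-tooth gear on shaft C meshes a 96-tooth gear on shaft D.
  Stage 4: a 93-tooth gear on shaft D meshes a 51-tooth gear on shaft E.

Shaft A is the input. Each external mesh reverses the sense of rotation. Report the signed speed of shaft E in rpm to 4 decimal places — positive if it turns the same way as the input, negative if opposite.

Stage 1 [17T→21T]: ω = 1766.0000×17/21 = 1429.6190 rpm, dir flips to −; running = −1429.6190
Stage 2 [20T→42T]: ω = 1429.6190×20/42 = 680.7710 rpm, dir flips to +; running = +680.7710
Stage 3 [81T→96T]: ω = 680.7710×81/96 = 574.4005 rpm, dir flips to −; running = −574.4005
Stage 4 [93T→51T]: ω = 574.4005×93/51 = 1047.4362 rpm, dir flips to +; running = +1047.4362

+1047.4362 rpm (same as input, |ω| = 1047.4362 rpm)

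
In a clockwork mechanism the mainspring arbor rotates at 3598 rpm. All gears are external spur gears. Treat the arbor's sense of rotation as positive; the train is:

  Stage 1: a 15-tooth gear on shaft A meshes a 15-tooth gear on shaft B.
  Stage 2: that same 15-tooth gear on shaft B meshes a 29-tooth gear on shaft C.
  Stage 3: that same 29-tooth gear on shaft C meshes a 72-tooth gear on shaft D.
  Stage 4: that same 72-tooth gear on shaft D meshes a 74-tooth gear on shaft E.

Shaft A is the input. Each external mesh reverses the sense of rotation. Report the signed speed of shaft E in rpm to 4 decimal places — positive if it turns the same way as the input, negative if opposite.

Stage 1 [15T→15T]: ω = 3598.0000×15/15 = 3598.0000 rpm, dir flips to −; running = −3598.0000
Stage 2 [15T→29T]: ω = 3598.0000×15/29 = 1861.0345 rpm, dir flips to +; running = +1861.0345
Stage 3 [29T→72T]: ω = 1861.0345×29/72 = 749.5833 rpm, dir flips to −; running = −749.5833
Stage 4 [72T→74T]: ω = 749.5833×72/74 = 729.3243 rpm, dir flips to +; running = +729.3243

+729.3243 rpm (same as input, |ω| = 729.3243 rpm)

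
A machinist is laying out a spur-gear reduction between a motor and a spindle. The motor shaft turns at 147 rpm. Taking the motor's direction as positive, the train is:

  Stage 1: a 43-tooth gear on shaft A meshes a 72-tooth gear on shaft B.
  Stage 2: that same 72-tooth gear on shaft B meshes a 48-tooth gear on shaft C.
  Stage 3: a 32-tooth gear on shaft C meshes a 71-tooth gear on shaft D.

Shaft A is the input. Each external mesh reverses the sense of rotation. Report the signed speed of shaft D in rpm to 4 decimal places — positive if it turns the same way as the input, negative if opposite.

-59.3521 rpm (opposite to input, |ω| = 59.3521 rpm)

Stage 1 [43T→72T]: ω = 147.0000×43/72 = 87.7917 rpm, dir flips to −; running = −87.7917
Stage 2 [72T→48T]: ω = 87.7917×72/48 = 131.6875 rpm, dir flips to +; running = +131.6875
Stage 3 [32T→71T]: ω = 131.6875×32/71 = 59.3521 rpm, dir flips to −; running = −59.3521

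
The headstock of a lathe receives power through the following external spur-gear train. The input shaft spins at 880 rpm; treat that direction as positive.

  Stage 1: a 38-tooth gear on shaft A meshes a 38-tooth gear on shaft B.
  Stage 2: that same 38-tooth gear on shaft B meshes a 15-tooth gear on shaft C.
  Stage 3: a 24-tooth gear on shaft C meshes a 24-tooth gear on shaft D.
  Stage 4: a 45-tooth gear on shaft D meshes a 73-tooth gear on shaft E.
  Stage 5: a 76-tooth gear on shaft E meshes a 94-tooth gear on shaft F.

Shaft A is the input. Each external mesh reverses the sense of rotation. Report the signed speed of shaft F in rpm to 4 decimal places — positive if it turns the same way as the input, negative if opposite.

-1111.0930 rpm (opposite to input, |ω| = 1111.0930 rpm)

Stage 1 [38T→38T]: ω = 880.0000×38/38 = 880.0000 rpm, dir flips to −; running = −880.0000
Stage 2 [38T→15T]: ω = 880.0000×38/15 = 2229.3333 rpm, dir flips to +; running = +2229.3333
Stage 3 [24T→24T]: ω = 2229.3333×24/24 = 2229.3333 rpm, dir flips to −; running = −2229.3333
Stage 4 [45T→73T]: ω = 2229.3333×45/73 = 1374.2466 rpm, dir flips to +; running = +1374.2466
Stage 5 [76T→94T]: ω = 1374.2466×76/94 = 1111.0930 rpm, dir flips to −; running = −1111.0930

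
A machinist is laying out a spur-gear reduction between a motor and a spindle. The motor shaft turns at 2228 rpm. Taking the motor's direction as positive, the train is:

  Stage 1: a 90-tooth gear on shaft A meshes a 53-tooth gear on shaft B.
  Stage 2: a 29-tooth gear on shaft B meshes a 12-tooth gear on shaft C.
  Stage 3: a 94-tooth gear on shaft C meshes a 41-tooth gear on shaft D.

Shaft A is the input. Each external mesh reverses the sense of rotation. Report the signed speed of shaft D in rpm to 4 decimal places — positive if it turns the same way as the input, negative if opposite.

-20962.4758 rpm (opposite to input, |ω| = 20962.4758 rpm)

Stage 1 [90T→53T]: ω = 2228.0000×90/53 = 3783.3962 rpm, dir flips to −; running = −3783.3962
Stage 2 [29T→12T]: ω = 3783.3962×29/12 = 9143.2075 rpm, dir flips to +; running = +9143.2075
Stage 3 [94T→41T]: ω = 9143.2075×94/41 = 20962.4758 rpm, dir flips to −; running = −20962.4758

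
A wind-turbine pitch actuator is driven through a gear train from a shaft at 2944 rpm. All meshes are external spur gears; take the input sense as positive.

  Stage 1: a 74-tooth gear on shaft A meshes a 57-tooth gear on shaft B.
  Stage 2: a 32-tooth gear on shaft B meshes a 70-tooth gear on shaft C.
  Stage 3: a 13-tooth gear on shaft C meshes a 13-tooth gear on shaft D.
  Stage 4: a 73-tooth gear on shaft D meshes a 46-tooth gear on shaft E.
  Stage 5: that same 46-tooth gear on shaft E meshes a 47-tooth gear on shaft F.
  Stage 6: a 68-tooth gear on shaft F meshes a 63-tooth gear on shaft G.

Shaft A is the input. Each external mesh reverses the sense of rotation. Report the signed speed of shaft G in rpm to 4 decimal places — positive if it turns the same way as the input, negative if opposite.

Stage 1 [74T→57T]: ω = 2944.0000×74/57 = 3822.0351 rpm, dir flips to −; running = −3822.0351
Stage 2 [32T→70T]: ω = 3822.0351×32/70 = 1747.2160 rpm, dir flips to +; running = +1747.2160
Stage 3 [13T→13T]: ω = 1747.2160×13/13 = 1747.2160 rpm, dir flips to −; running = −1747.2160
Stage 4 [73T→46T]: ω = 1747.2160×73/46 = 2772.7559 rpm, dir flips to +; running = +2772.7559
Stage 5 [46T→47T]: ω = 2772.7559×46/47 = 2713.7611 rpm, dir flips to −; running = −2713.7611
Stage 6 [68T→63T]: ω = 2713.7611×68/63 = 2929.1389 rpm, dir flips to +; running = +2929.1389

+2929.1389 rpm (same as input, |ω| = 2929.1389 rpm)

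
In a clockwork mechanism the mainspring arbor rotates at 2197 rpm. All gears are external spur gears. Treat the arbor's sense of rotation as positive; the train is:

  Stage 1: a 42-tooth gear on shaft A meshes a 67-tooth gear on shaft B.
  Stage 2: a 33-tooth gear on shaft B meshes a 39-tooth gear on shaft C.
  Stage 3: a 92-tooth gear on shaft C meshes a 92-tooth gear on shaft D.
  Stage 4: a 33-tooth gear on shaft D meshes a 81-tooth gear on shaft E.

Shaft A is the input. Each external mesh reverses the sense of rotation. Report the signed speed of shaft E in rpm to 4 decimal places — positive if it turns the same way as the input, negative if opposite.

Stage 1 [42T→67T]: ω = 2197.0000×42/67 = 1377.2239 rpm, dir flips to −; running = −1377.2239
Stage 2 [33T→39T]: ω = 1377.2239×33/39 = 1165.3433 rpm, dir flips to +; running = +1165.3433
Stage 3 [92T→92T]: ω = 1165.3433×92/92 = 1165.3433 rpm, dir flips to −; running = −1165.3433
Stage 4 [33T→81T]: ω = 1165.3433×33/81 = 474.7695 rpm, dir flips to +; running = +474.7695

+474.7695 rpm (same as input, |ω| = 474.7695 rpm)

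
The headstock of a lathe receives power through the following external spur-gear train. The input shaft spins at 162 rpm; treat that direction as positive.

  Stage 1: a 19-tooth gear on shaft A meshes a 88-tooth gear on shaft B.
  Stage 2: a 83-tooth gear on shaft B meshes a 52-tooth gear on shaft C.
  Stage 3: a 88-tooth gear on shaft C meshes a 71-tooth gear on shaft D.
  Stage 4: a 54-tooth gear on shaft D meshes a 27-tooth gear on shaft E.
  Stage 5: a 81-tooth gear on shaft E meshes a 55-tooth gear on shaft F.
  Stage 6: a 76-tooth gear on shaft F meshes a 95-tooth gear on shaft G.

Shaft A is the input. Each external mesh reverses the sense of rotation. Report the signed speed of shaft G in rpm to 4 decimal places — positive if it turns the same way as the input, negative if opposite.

Stage 1 [19T→88T]: ω = 162.0000×19/88 = 34.9773 rpm, dir flips to −; running = −34.9773
Stage 2 [83T→52T]: ω = 34.9773×83/52 = 55.8291 rpm, dir flips to +; running = +55.8291
Stage 3 [88T→71T]: ω = 55.8291×88/71 = 69.1966 rpm, dir flips to −; running = −69.1966
Stage 4 [54T→27T]: ω = 69.1966×54/27 = 138.3933 rpm, dir flips to +; running = +138.3933
Stage 5 [81T→55T]: ω = 138.3933×81/55 = 203.8156 rpm, dir flips to −; running = −203.8156
Stage 6 [76T→95T]: ω = 203.8156×76/95 = 163.0524 rpm, dir flips to +; running = +163.0524

+163.0524 rpm (same as input, |ω| = 163.0524 rpm)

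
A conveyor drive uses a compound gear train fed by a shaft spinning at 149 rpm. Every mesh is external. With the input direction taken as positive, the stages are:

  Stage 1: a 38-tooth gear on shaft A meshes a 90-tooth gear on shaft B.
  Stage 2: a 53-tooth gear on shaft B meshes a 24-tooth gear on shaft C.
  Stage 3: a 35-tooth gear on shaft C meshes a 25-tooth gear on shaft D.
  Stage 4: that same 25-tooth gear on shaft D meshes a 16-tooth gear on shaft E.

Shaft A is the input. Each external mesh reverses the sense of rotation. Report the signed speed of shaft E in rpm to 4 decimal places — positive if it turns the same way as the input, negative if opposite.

+303.9065 rpm (same as input, |ω| = 303.9065 rpm)

Stage 1 [38T→90T]: ω = 149.0000×38/90 = 62.9111 rpm, dir flips to −; running = −62.9111
Stage 2 [53T→24T]: ω = 62.9111×53/24 = 138.9287 rpm, dir flips to +; running = +138.9287
Stage 3 [35T→25T]: ω = 138.9287×35/25 = 194.5002 rpm, dir flips to −; running = −194.5002
Stage 4 [25T→16T]: ω = 194.5002×25/16 = 303.9065 rpm, dir flips to +; running = +303.9065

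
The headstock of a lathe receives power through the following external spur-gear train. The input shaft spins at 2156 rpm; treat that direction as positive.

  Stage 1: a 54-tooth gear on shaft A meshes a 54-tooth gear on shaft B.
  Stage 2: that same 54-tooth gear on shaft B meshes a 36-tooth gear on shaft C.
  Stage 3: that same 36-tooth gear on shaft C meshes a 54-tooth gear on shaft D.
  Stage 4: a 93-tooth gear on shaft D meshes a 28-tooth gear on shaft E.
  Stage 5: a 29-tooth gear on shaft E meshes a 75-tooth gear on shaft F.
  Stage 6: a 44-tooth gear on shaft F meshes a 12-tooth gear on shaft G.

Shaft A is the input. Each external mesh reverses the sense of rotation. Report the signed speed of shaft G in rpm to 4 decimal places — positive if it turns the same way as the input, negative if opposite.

+10152.7067 rpm (same as input, |ω| = 10152.7067 rpm)

Stage 1 [54T→54T]: ω = 2156.0000×54/54 = 2156.0000 rpm, dir flips to −; running = −2156.0000
Stage 2 [54T→36T]: ω = 2156.0000×54/36 = 3234.0000 rpm, dir flips to +; running = +3234.0000
Stage 3 [36T→54T]: ω = 3234.0000×36/54 = 2156.0000 rpm, dir flips to −; running = −2156.0000
Stage 4 [93T→28T]: ω = 2156.0000×93/28 = 7161.0000 rpm, dir flips to +; running = +7161.0000
Stage 5 [29T→75T]: ω = 7161.0000×29/75 = 2768.9200 rpm, dir flips to −; running = −2768.9200
Stage 6 [44T→12T]: ω = 2768.9200×44/12 = 10152.7067 rpm, dir flips to +; running = +10152.7067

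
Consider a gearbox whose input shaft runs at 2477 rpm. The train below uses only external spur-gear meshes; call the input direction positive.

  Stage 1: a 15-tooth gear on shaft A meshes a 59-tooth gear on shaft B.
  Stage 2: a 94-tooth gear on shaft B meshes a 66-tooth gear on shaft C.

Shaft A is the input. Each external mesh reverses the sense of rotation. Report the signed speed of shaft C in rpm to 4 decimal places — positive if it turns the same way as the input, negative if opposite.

Stage 1 [15T→59T]: ω = 2477.0000×15/59 = 629.7458 rpm, dir flips to −; running = −629.7458
Stage 2 [94T→66T]: ω = 629.7458×94/66 = 896.9106 rpm, dir flips to +; running = +896.9106

+896.9106 rpm (same as input, |ω| = 896.9106 rpm)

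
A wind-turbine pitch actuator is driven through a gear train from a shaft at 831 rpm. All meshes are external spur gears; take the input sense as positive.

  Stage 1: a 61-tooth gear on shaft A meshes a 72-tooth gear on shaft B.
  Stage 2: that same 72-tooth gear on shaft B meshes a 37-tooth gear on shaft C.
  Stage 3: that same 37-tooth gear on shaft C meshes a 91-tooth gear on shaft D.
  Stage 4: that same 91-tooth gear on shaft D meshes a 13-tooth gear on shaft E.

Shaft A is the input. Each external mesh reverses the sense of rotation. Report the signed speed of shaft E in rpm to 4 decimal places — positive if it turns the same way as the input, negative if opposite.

+3899.3077 rpm (same as input, |ω| = 3899.3077 rpm)

Stage 1 [61T→72T]: ω = 831.0000×61/72 = 704.0417 rpm, dir flips to −; running = −704.0417
Stage 2 [72T→37T]: ω = 704.0417×72/37 = 1370.0270 rpm, dir flips to +; running = +1370.0270
Stage 3 [37T→91T]: ω = 1370.0270×37/91 = 557.0440 rpm, dir flips to −; running = −557.0440
Stage 4 [91T→13T]: ω = 557.0440×91/13 = 3899.3077 rpm, dir flips to +; running = +3899.3077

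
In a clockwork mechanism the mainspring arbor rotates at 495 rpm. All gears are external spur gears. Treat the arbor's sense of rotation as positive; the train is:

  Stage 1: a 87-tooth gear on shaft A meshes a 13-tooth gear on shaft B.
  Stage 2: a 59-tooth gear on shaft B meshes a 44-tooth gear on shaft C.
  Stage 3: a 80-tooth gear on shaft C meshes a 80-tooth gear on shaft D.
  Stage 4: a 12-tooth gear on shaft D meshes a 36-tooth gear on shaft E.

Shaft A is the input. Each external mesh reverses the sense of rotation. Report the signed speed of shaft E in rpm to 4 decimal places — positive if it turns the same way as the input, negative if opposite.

Stage 1 [87T→13T]: ω = 495.0000×87/13 = 3312.6923 rpm, dir flips to −; running = −3312.6923
Stage 2 [59T→44T]: ω = 3312.6923×59/44 = 4442.0192 rpm, dir flips to +; running = +4442.0192
Stage 3 [80T→80T]: ω = 4442.0192×80/80 = 4442.0192 rpm, dir flips to −; running = −4442.0192
Stage 4 [12T→36T]: ω = 4442.0192×12/36 = 1480.6731 rpm, dir flips to +; running = +1480.6731

+1480.6731 rpm (same as input, |ω| = 1480.6731 rpm)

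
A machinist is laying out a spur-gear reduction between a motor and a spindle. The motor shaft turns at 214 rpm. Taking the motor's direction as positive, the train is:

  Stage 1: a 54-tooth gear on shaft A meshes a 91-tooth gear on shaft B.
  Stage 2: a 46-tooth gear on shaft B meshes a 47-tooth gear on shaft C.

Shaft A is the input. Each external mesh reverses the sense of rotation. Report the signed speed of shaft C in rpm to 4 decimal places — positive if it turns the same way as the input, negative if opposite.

+124.2871 rpm (same as input, |ω| = 124.2871 rpm)

Stage 1 [54T→91T]: ω = 214.0000×54/91 = 126.9890 rpm, dir flips to −; running = −126.9890
Stage 2 [46T→47T]: ω = 126.9890×46/47 = 124.2871 rpm, dir flips to +; running = +124.2871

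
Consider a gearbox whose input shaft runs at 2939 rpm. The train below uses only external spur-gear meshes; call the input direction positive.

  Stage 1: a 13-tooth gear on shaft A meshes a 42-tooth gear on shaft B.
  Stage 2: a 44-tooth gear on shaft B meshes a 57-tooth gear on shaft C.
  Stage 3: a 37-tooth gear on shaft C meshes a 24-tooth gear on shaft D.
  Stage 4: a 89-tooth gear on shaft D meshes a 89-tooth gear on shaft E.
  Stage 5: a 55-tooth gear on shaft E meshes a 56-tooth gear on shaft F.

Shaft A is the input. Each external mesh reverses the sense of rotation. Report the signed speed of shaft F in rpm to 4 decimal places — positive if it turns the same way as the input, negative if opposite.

Stage 1 [13T→42T]: ω = 2939.0000×13/42 = 909.6905 rpm, dir flips to −; running = −909.6905
Stage 2 [44T→57T]: ω = 909.6905×44/57 = 702.2172 rpm, dir flips to +; running = +702.2172
Stage 3 [37T→24T]: ω = 702.2172×37/24 = 1082.5849 rpm, dir flips to −; running = −1082.5849
Stage 4 [89T→89T]: ω = 1082.5849×89/89 = 1082.5849 rpm, dir flips to +; running = +1082.5849
Stage 5 [55T→56T]: ω = 1082.5849×55/56 = 1063.2530 rpm, dir flips to −; running = −1063.2530

-1063.2530 rpm (opposite to input, |ω| = 1063.2530 rpm)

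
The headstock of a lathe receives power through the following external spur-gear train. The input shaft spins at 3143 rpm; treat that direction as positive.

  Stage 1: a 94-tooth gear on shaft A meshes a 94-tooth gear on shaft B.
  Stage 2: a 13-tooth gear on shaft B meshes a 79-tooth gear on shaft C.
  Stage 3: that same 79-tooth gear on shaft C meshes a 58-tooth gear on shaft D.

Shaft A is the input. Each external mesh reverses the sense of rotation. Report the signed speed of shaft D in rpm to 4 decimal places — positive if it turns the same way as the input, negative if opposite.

-704.4655 rpm (opposite to input, |ω| = 704.4655 rpm)

Stage 1 [94T→94T]: ω = 3143.0000×94/94 = 3143.0000 rpm, dir flips to −; running = −3143.0000
Stage 2 [13T→79T]: ω = 3143.0000×13/79 = 517.2025 rpm, dir flips to +; running = +517.2025
Stage 3 [79T→58T]: ω = 517.2025×79/58 = 704.4655 rpm, dir flips to −; running = −704.4655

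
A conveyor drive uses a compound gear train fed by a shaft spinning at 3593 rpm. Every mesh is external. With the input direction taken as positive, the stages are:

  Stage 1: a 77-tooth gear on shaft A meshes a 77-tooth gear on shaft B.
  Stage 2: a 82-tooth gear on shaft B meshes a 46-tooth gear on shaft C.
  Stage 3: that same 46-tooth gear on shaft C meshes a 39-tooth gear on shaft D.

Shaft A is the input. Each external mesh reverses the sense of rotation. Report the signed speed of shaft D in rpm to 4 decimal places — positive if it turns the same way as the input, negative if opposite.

-7554.5128 rpm (opposite to input, |ω| = 7554.5128 rpm)

Stage 1 [77T→77T]: ω = 3593.0000×77/77 = 3593.0000 rpm, dir flips to −; running = −3593.0000
Stage 2 [82T→46T]: ω = 3593.0000×82/46 = 6404.9130 rpm, dir flips to +; running = +6404.9130
Stage 3 [46T→39T]: ω = 6404.9130×46/39 = 7554.5128 rpm, dir flips to −; running = −7554.5128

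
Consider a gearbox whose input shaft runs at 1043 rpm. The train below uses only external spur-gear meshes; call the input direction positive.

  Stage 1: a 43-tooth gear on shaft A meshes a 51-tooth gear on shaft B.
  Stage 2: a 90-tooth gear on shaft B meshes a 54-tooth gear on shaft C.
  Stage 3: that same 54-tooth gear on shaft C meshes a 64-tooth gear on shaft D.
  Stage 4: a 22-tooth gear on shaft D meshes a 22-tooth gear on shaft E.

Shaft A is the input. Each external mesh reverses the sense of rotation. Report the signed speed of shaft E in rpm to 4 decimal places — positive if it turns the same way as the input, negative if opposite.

+1236.6452 rpm (same as input, |ω| = 1236.6452 rpm)

Stage 1 [43T→51T]: ω = 1043.0000×43/51 = 879.3922 rpm, dir flips to −; running = −879.3922
Stage 2 [90T→54T]: ω = 879.3922×90/54 = 1465.6536 rpm, dir flips to +; running = +1465.6536
Stage 3 [54T→64T]: ω = 1465.6536×54/64 = 1236.6452 rpm, dir flips to −; running = −1236.6452
Stage 4 [22T→22T]: ω = 1236.6452×22/22 = 1236.6452 rpm, dir flips to +; running = +1236.6452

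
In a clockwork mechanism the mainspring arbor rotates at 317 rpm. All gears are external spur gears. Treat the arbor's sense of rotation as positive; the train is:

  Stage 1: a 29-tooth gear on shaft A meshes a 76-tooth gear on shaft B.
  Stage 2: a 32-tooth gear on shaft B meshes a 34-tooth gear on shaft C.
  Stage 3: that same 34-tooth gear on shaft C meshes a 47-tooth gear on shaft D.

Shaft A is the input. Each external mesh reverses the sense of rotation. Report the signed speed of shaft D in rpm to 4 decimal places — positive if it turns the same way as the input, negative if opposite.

-82.3561 rpm (opposite to input, |ω| = 82.3561 rpm)

Stage 1 [29T→76T]: ω = 317.0000×29/76 = 120.9605 rpm, dir flips to −; running = −120.9605
Stage 2 [32T→34T]: ω = 120.9605×32/34 = 113.8452 rpm, dir flips to +; running = +113.8452
Stage 3 [34T→47T]: ω = 113.8452×34/47 = 82.3561 rpm, dir flips to −; running = −82.3561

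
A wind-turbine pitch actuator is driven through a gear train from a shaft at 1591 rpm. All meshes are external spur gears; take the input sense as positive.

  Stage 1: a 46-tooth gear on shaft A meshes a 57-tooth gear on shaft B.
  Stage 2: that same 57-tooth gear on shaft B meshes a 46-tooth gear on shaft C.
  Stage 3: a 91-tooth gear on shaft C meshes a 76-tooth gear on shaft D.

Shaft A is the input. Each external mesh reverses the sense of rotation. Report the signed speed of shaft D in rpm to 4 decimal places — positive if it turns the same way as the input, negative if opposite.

-1905.0132 rpm (opposite to input, |ω| = 1905.0132 rpm)

Stage 1 [46T→57T]: ω = 1591.0000×46/57 = 1283.9649 rpm, dir flips to −; running = −1283.9649
Stage 2 [57T→46T]: ω = 1283.9649×57/46 = 1591.0000 rpm, dir flips to +; running = +1591.0000
Stage 3 [91T→76T]: ω = 1591.0000×91/76 = 1905.0132 rpm, dir flips to −; running = −1905.0132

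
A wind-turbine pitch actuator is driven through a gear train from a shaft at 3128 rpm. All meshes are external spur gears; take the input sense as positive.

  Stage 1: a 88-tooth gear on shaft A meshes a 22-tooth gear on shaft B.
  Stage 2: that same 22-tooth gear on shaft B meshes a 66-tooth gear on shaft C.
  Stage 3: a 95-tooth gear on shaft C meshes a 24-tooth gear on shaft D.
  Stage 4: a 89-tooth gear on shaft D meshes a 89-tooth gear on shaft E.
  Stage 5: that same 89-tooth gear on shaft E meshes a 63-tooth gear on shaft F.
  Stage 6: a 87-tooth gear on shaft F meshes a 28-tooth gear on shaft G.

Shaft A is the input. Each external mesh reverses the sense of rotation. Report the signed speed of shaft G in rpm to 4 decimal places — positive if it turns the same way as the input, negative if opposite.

+72465.0378 rpm (same as input, |ω| = 72465.0378 rpm)

Stage 1 [88T→22T]: ω = 3128.0000×88/22 = 12512.0000 rpm, dir flips to −; running = −12512.0000
Stage 2 [22T→66T]: ω = 12512.0000×22/66 = 4170.6667 rpm, dir flips to +; running = +4170.6667
Stage 3 [95T→24T]: ω = 4170.6667×95/24 = 16508.8889 rpm, dir flips to −; running = −16508.8889
Stage 4 [89T→89T]: ω = 16508.8889×89/89 = 16508.8889 rpm, dir flips to +; running = +16508.8889
Stage 5 [89T→63T]: ω = 16508.8889×89/63 = 23322.0811 rpm, dir flips to −; running = −23322.0811
Stage 6 [87T→28T]: ω = 23322.0811×87/28 = 72465.0378 rpm, dir flips to +; running = +72465.0378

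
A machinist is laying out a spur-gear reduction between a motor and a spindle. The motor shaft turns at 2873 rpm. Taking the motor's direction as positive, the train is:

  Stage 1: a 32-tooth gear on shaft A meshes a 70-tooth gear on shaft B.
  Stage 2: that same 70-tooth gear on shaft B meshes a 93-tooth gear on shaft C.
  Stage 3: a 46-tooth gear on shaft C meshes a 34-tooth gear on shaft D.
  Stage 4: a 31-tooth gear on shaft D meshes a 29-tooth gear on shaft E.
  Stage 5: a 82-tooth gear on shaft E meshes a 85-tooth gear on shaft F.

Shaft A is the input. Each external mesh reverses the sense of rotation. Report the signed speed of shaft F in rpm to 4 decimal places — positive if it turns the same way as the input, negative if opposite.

Stage 1 [32T→70T]: ω = 2873.0000×32/70 = 1313.3714 rpm, dir flips to −; running = −1313.3714
Stage 2 [70T→93T]: ω = 1313.3714×70/93 = 988.5591 rpm, dir flips to +; running = +988.5591
Stage 3 [46T→34T]: ω = 988.5591×46/34 = 1337.4624 rpm, dir flips to −; running = −1337.4624
Stage 4 [31T→29T]: ω = 1337.4624×31/29 = 1429.7011 rpm, dir flips to +; running = +1429.7011
Stage 5 [82T→85T]: ω = 1429.7011×82/85 = 1379.2411 rpm, dir flips to −; running = −1379.2411

-1379.2411 rpm (opposite to input, |ω| = 1379.2411 rpm)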